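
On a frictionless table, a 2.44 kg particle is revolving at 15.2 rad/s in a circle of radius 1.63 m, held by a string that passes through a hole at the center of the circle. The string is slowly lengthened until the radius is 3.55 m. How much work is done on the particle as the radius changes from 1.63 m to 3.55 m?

No torque about the axis ⇒ m r₁² ω₁ = m r₂² ω₂.
ω₂ = ω₁ (r₁/r₂)² = (15.2)(1.63/3.55)² = 3.205 rad/s.
W = ΔKE = ½m(v₂² − v₁²) = -591.0 J.

W ≈ -591 J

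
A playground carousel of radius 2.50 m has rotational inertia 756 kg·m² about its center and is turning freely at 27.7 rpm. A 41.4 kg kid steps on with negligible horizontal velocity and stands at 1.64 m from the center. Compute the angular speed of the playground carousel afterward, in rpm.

No external torque acts about the center; L_before = L_after.
Added inertia Σmr² = (41.4)(1.64)² = 111.3 kg·m²; I_f = 756.0 + 111.3 = 867.3 kg·m².
ω_f = I_p ω_i / I_f = (756.0)(27.7) / 867.3 = 24.14 rpm.

ω_f ≈ 24.1 rpm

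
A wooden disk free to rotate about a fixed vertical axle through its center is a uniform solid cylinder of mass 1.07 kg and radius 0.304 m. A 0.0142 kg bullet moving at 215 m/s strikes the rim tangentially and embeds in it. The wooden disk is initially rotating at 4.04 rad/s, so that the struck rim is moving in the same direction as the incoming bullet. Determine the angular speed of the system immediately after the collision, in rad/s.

|ω_f| ≈ 22.2 rad/s

The axle reaction passes through the axle and exerts no torque about it; angular momentum about the axle is conserved through the impact.
I_p = ½(1.07)(0.304)² = 0.04944 kg·m². Taking the sense of the bullet's angular momentum as positive, L_{bullet} = m v R = (0.0142)(215)(0.304) = 0.9281 kg·m²/s.
L_i = +I_p ω_p + m v R = +(0.04944)(4.04) + 0.9281 = 1.128 kg·m²/s.
After sticking, I_f = I_p + m R² = 0.04944 + (0.0142)(0.304)² = 0.05075 kg·m².
ω_f = L_i / I_f = 1.128 / 0.05075 = 22.22 rad/s.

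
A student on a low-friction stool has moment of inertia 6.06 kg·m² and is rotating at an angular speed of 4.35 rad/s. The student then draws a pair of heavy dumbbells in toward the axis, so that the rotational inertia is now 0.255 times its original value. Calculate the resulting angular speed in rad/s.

With no external torque about the axis, L is conserved: I₁ω₁ = I₂ω₂.
I₂ = 0.255 × 6.06 = 1.545 kg·m².
ω₂ = I₁ω₁ / I₂ = (6.060)(4.35 rad/s) / (1.545) = 17.06 rad/s.

ω₂ ≈ 17.1 rad/s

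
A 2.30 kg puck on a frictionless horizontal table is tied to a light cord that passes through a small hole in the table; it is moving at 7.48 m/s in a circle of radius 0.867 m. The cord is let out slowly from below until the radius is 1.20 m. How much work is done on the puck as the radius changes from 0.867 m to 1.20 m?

Central (radial) force ⇒ zero torque about the center ⇒ m v r is constant.
v₂ = v₁ r₁ / r₂ = (7.48)(0.867) / (1.20) = 5.404 m/s.
W = ΔKE = ½m(v₂² − v₁²) = -30.76 J.

W ≈ -30.8 J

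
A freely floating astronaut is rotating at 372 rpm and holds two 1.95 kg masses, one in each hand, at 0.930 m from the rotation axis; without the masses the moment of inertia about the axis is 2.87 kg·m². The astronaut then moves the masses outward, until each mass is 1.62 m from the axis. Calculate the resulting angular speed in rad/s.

ω₂ ≈ 18.6 rad/s

Angular momentum about the spin axis is conserved since the torque about it is zero.
I₁ = 2.87 + 2(1.95)(0.930)² = 6.243 kg·m²; I₂ = 2.87 + 2(1.95)(1.62)² = 13.11 kg·m².
ω₂ = I₁ω₁ / I₂ = (6.243)(372 rpm) / (13.11) = 177.2 rpm = 18.56 rad/s.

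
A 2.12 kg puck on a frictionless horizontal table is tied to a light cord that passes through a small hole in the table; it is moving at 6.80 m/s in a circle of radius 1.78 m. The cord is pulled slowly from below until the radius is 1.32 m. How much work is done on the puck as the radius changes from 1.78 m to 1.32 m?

W ≈ 40.1 J

Central (radial) force ⇒ zero torque about the center ⇒ m v r is constant.
v₂ = v₁ r₁ / r₂ = (6.80)(1.78) / (1.32) = 9.170 m/s.
W = ΔKE = ½m(v₂² − v₁²) = 40.11 J.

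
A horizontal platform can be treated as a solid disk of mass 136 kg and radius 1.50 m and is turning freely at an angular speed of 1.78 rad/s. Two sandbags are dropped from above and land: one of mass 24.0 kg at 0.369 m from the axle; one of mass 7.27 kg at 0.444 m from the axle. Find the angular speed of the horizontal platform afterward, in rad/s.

No external torque acts about the axle; L_before = L_after.
I_p = ½(136)(1.50)² = 153.0 kg·m².
Added inertia Σmr² = (24.0)(0.369)² + (7.27)(0.444)² = 4.701 kg·m²; I_f = 153.0 + 4.701 = 157.7 kg·m².
ω_f = I_p ω_i / I_f = (153.0)(1.78) / 157.7 = 1.727 rad/s.

ω_f ≈ 1.73 rad/s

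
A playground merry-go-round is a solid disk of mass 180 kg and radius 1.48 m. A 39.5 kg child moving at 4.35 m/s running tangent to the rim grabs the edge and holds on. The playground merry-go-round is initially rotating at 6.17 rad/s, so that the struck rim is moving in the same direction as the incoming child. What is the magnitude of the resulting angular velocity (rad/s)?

|ω_f| ≈ 5.18 rad/s

The axle reaction passes through the axle and exerts no torque about it; angular momentum about the axle is conserved through the impact.
I_p = ½(180)(1.48)² = 197.1 kg·m². Taking the sense of the child's angular momentum as positive, L_{child} = m v R = (39.5)(4.35)(1.48) = 254.3 kg·m²/s.
L_i = +I_p ω_p + m v R = +(197.1)(6.17) + 254.3 = 1471 kg·m²/s.
After sticking, I_f = I_p + m R² = 197.1 + (39.5)(1.48)² = 283.7 kg·m².
ω_f = L_i / I_f = 1471 / 283.7 = 5.185 rad/s.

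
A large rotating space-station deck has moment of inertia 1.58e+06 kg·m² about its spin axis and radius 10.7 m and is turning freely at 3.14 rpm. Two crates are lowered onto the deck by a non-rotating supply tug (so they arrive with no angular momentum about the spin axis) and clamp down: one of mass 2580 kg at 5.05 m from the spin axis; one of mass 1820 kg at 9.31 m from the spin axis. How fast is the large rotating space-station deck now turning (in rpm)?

ω_f ≈ 2.75 rpm

The added mass arrives with no angular momentum about the spin axis, and any external torque about the spin axis is negligible, so the system's angular momentum is conserved.
Added inertia Σmr² = (2580)(5.05)² + (1820)(9.31)² = 2.235e+05 kg·m²; I_f = 1.580e+06 + 2.235e+05 = 1.804e+06 kg·m².
ω_f = I_p ω_i / I_f = (1.580e+06)(3.14) / 1.804e+06 = 2.751 rpm.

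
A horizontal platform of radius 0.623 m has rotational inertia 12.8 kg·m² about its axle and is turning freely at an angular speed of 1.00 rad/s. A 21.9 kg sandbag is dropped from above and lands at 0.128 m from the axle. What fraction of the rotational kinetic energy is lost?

fraction ≈ 0.0273

The added mass arrives with no angular momentum about the axle, and any external torque about the axle is negligible, so the system's angular momentum is conserved.
Added inertia Σmr² = (21.9)(0.128)² = 0.3588 kg·m²; I_f = 12.80 + 0.3588 = 13.16 kg·m².
ω_f = I_p ω_i / I_f = (12.80)(1.00) / 13.16 = 0.9727 rad/s.
KE_i = ½(12.80)(1.000 rad/s)² = 6.400 J; KE_f = ½(13.16)(0.9727)² = 6.225 J.
Fraction lost = 0.02727.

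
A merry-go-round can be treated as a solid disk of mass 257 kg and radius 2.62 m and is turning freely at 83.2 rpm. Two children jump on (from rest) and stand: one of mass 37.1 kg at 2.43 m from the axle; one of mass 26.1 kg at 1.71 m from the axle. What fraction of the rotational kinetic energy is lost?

fraction ≈ 0.251

The added mass arrives with no angular momentum about the axle, and any external torque about the axle is negligible, so the system's angular momentum is conserved.
I_p = ½(257)(2.62)² = 882.1 kg·m².
Added inertia Σmr² = (37.1)(2.43)² + (26.1)(1.71)² = 295.4 kg·m²; I_f = 882.1 + 295.4 = 1177 kg·m².
ω_f = I_p ω_i / I_f = (882.1)(83.2) / 1177 = 62.33 rpm.
KE_i = ½(882.1)(8.713 rad/s)² = 33480 J; KE_f = ½(1177)(6.527)² = 25080 J.
Fraction lost = 0.2509.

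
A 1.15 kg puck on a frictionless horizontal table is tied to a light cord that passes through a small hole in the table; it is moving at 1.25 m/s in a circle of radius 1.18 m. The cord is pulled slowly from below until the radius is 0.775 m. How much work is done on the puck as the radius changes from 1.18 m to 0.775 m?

W ≈ 1.18 J

Central (radial) force ⇒ zero torque about the center ⇒ m v r is constant.
v₂ = v₁ r₁ / r₂ = (1.25)(1.18) / (0.775) = 1.903 m/s.
W = ΔKE = ½m(v₂² − v₁²) = 1.184 J.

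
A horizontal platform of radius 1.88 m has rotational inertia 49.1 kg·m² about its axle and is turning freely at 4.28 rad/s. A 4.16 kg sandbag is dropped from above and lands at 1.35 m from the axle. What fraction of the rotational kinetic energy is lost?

fraction ≈ 0.134

The added mass arrives with no angular momentum about the axle, and any external torque about the axle is negligible, so the system's angular momentum is conserved.
Added inertia Σmr² = (4.16)(1.35)² = 7.582 kg·m²; I_f = 49.10 + 7.582 = 56.68 kg·m².
ω_f = I_p ω_i / I_f = (49.10)(4.28) / 56.68 = 3.708 rad/s.
KE_i = ½(49.10)(4.280 rad/s)² = 449.7 J; KE_f = ½(56.68)(3.708)² = 389.6 J.
Fraction lost = 0.1338.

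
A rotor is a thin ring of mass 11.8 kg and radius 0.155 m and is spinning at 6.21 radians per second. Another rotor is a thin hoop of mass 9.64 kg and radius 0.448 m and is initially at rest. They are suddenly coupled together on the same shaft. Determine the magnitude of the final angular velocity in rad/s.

No external torque acts about the common axis, so total angular momentum is conserved.
Moments of inertia: I_A = (11.8)(0.155)² = 0.2835 kg·m²; I_B = (9.64)(0.448)² = 1.935 kg·m².
Taking A's sense as positive: L = (0.2835)(6.21) = 1.761 kg·m²·rad/s.
Combined I = 0.2835 + 1.935 = 2.218 kg·m².
ω_f = L / I = 1.761 / 2.218 = 0.7936 rad/s.

|ω_f| ≈ 0.794 rad/s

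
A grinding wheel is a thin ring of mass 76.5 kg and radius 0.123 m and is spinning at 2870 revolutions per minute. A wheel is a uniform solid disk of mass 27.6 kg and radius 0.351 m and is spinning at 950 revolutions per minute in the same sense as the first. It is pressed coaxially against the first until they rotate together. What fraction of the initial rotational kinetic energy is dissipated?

No external torque acts about the common axis, so total angular momentum is conserved.
Moments of inertia: I_A = (76.5)(0.123)² = 1.157 kg·m²; I_B = ½(27.6)(0.351)² = 1.700 kg·m².
Taking A's sense as positive: L = (1.157)(2870) + (1.700)(950) = 4937 kg·m²·rpm.
Combined I = 1.157 + 1.700 = 2.858 kg·m².
ω_f = L / I = 4937 / 2.858 = 1728 rpm.
KE_i = ½ΣIω² = 60680 J; KE_f = ½(2.858)(180.9)² = 46770 J.
Fraction dissipated = (KE_i − KE_f)/KE_i = 0.2294.

fraction ≈ 0.229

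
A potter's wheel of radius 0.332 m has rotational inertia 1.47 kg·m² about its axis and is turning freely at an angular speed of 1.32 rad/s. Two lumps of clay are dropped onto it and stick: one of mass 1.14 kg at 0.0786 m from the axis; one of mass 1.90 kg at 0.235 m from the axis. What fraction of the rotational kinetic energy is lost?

fraction ≈ 0.0708

No external torque acts about the axis; L_before = L_after.
Added inertia Σmr² = (1.14)(0.0786)² + (1.90)(0.235)² = 0.1120 kg·m²; I_f = 1.470 + 0.1120 = 1.582 kg·m².
ω_f = I_p ω_i / I_f = (1.470)(1.32) / 1.582 = 1.227 rad/s.
KE_i = ½(1.470)(1.320 rad/s)² = 1.281 J; KE_f = ½(1.582)(1.227)² = 1.190 J.
Fraction lost = 0.07078.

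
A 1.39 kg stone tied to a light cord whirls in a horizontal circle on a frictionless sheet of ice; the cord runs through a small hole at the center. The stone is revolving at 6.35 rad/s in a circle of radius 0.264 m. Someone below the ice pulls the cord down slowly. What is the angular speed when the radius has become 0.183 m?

ω₂ ≈ 13.2 rad/s

No torque about the axis ⇒ m r₁² ω₁ = m r₂² ω₂.
ω₂ = ω₁ (r₁/r₂)² = (6.35)(0.264/0.183)² = 13.22 rad/s.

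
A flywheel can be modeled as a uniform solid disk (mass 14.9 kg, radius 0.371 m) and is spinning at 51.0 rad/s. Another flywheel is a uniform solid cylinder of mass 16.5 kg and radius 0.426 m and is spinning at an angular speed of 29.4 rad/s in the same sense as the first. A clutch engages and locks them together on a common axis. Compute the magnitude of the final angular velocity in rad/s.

|ω_f| ≈ 38.2 rad/s

No external torque acts about the common axis, so total angular momentum is conserved.
Moments of inertia: I_A = ½(14.9)(0.371)² = 1.025 kg·m²; I_B = ½(16.5)(0.426)² = 1.497 kg·m².
Taking A's sense as positive: L = (1.025)(51.0) + (1.497)(29.4) = 96.31 kg·m²·rad/s.
Combined I = 1.025 + 1.497 = 2.523 kg·m².
ω_f = L / I = 96.31 / 2.523 = 38.18 rad/s.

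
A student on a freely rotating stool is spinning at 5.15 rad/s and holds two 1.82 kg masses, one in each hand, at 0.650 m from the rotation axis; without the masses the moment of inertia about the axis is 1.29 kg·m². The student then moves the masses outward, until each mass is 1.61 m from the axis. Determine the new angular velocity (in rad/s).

With no external torque about the axis, L is conserved: I₁ω₁ = I₂ω₂.
I₁ = 1.29 + 2(1.82)(0.650)² = 2.828 kg·m²; I₂ = 1.29 + 2(1.82)(1.61)² = 10.73 kg·m².
ω₂ = I₁ω₁ / I₂ = (2.828)(5.15 rad/s) / (10.73) = 1.358 rad/s.

ω₂ ≈ 1.36 rad/s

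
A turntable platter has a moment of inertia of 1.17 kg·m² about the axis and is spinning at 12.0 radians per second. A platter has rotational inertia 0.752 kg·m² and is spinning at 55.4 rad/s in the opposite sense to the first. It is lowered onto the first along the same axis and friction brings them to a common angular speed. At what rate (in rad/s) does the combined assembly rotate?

|ω_f| ≈ 14.4 rad/s

The coupling torques are internal; angular momentum about the shared axis is conserved.
Taking A's sense as positive: L = (1.170)(12.0) − (0.7520)(55.4) = -27.62 kg·m²·rad/s.
Combined I = 1.170 + 0.7520 = 1.922 kg·m².
ω_f = L / I = -27.62 / 1.922 = -14.37 rad/s.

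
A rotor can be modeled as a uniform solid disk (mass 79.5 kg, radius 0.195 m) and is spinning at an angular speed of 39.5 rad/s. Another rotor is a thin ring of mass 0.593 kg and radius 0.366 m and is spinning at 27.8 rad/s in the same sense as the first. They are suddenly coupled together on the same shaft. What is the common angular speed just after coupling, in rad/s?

The coupling torques are internal; angular momentum about the shared axis is conserved.
Moments of inertia: I_A = ½(79.5)(0.195)² = 1.511 kg·m²; I_B = (0.593)(0.366)² = 0.07944 kg·m².
Taking A's sense as positive: L = (1.511)(39.5) + (0.07944)(27.8) = 61.91 kg·m²·rad/s.
Combined I = 1.511 + 0.07944 = 1.591 kg·m².
ω_f = L / I = 61.91 / 1.591 = 38.92 rad/s.

|ω_f| ≈ 38.9 rad/s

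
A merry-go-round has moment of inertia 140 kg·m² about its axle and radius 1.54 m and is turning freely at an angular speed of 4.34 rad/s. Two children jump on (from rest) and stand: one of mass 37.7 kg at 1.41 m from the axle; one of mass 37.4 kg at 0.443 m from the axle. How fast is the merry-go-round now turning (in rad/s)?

The added mass arrives with no angular momentum about the axle, and any external torque about the axle is negligible, so the system's angular momentum is conserved.
Added inertia Σmr² = (37.7)(1.41)² + (37.4)(0.443)² = 82.29 kg·m²; I_f = 140.0 + 82.29 = 222.3 kg·m².
ω_f = I_p ω_i / I_f = (140.0)(4.34) / 222.3 = 2.733 rad/s.

ω_f ≈ 2.73 rad/s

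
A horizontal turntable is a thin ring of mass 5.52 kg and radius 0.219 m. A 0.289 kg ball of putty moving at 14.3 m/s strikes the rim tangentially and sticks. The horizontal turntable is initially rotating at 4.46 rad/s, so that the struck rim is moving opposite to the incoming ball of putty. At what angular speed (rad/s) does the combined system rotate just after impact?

About the axle the impulsive forces during the collision are internal, so angular momentum about that axis is conserved.
I_p = (5.52)(0.219)² = 0.2647 kg·m². Taking the sense of the ball of putty's angular momentum as positive, L_{ball} = m v R = (0.289)(14.3)(0.219) = 0.9051 kg·m²/s.
L_i = −I_p ω_p + m v R = −(0.2647)(4.46) + 0.9051 = -0.2757 kg·m²/s.
After sticking, I_f = I_p + m R² = 0.2647 + (0.289)(0.219)² = 0.2786 kg·m².
ω_f = L_i / I_f = -0.2757 / 0.2786 = -0.9896 rad/s.

|ω_f| ≈ 0.990 rad/s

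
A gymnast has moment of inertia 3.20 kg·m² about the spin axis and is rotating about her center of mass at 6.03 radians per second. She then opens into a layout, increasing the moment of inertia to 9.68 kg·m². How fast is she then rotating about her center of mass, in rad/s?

ω₂ ≈ 1.99 rad/s

Angular momentum about the spin axis is conserved since the torque about it is zero.
ω₂ = I₁ω₁ / I₂ = (3.200)(6.03 rad/s) / (9.680) = 1.993 rad/s.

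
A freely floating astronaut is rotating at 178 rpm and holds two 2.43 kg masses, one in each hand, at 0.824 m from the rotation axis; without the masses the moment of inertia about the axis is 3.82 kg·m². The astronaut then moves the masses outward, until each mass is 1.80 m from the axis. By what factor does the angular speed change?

No external torque acts about the spin axis, so angular momentum is conserved.
I₁ = 3.82 + 2(2.43)(0.824)² = 7.120 kg·m²; I₂ = 3.82 + 2(2.43)(1.80)² = 19.57 kg·m².
ω₂/ω₁ = I₁/I₂ = 7.120 / 19.57 = 0.3639.

ω₂/ω₁ ≈ 0.364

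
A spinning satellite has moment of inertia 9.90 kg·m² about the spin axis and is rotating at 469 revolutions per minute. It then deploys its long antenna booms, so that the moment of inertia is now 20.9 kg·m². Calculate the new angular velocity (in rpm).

Angular momentum about the spin axis is conserved since the torque about it is zero.
ω₂ = I₁ω₁ / I₂ = (9.900)(469 rpm) / (20.90) = 222.2 rpm.

ω₂ ≈ 222 rpm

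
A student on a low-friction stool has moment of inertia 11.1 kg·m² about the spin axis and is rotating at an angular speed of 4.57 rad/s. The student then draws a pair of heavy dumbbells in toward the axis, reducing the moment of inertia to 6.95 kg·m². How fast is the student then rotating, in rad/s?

ω₂ ≈ 7.30 rad/s

With no external torque about the axis, L is conserved: I₁ω₁ = I₂ω₂.
ω₂ = I₁ω₁ / I₂ = (11.10)(4.57 rad/s) / (6.950) = 7.299 rad/s.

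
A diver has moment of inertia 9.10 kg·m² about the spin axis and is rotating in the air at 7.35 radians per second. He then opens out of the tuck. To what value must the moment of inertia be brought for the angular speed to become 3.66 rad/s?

I₂ ≈ 18.3 kg·m²

Angular momentum about the spin axis is conserved since the torque about it is zero.
I₂ = I₁ω₁ / ω₂ = (9.10)(7.35) / (3.66) = 18.27 kg·m².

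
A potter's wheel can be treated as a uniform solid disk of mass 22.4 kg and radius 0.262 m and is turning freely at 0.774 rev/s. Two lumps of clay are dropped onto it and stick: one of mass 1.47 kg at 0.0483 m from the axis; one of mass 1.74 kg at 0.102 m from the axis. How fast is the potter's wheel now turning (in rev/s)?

The added mass arrives with no angular momentum about the axis, and any external torque about the axis is negligible, so the system's angular momentum is conserved.
I_p = ½(22.4)(0.262)² = 0.7688 kg·m².
Added inertia Σmr² = (1.47)(0.0483)² + (1.74)(0.102)² = 0.02153 kg·m²; I_f = 0.7688 + 0.02153 = 0.7903 kg·m².
ω_f = I_p ω_i / I_f = (0.7688)(0.774) / 0.7903 = 0.7529 rev/s.

ω_f ≈ 0.753 rev/s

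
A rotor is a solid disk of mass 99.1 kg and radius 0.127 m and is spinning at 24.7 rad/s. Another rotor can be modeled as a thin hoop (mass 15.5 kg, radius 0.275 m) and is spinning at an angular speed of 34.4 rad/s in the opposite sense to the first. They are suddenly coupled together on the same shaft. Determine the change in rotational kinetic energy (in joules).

ΔKE ≈ -830 J

No external torque acts about the common axis, so total angular momentum is conserved.
Moments of inertia: I_A = ½(99.1)(0.127)² = 0.7992 kg·m²; I_B = (15.5)(0.275)² = 1.172 kg·m².
Taking A's sense as positive: L = (0.7992)(24.7) − (1.172)(34.4) = -20.58 kg·m²·rad/s.
Combined I = 0.7992 + 1.172 = 1.971 kg·m².
ω_f = L / I = -20.58 / 1.971 = -10.44 rad/s.
KE_i = ½ΣIω² = 937.3 J; KE_f = ½(1.971)(10.44)² = 107.5 J.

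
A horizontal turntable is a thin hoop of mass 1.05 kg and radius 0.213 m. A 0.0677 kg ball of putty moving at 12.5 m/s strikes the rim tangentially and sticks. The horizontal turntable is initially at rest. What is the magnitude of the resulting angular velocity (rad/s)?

The axle reaction passes through the axle and exerts no torque about it; angular momentum about the axle is conserved through the impact.
I_p = (1.05)(0.213)² = 0.04764 kg·m². Taking the sense of the ball of putty's angular momentum as positive, L_{ball} = m v R = (0.0677)(12.5)(0.213) = 0.1803 kg·m²/s.
L_i = 0 + 0.1803 = 0.1803 kg·m²/s.
After sticking, I_f = I_p + m R² = 0.04764 + (0.0677)(0.213)² = 0.05071 kg·m².
ω_f = L_i / I_f = 0.1803 / 0.05071 = 3.555 rad/s.

|ω_f| ≈ 3.55 rad/s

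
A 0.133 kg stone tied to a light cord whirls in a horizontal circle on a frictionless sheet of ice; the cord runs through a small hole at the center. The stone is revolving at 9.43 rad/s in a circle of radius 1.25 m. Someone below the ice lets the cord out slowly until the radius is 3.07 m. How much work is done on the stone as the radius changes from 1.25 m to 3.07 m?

The constraining force is radial, so m r² ω about the center is conserved.
ω₂ = ω₁ (r₁/r₂)² = (9.43)(1.25/3.07)² = 1.563 rad/s.
W = ΔKE = ½m(v₂² − v₁²) = -7.708 J.

W ≈ -7.71 J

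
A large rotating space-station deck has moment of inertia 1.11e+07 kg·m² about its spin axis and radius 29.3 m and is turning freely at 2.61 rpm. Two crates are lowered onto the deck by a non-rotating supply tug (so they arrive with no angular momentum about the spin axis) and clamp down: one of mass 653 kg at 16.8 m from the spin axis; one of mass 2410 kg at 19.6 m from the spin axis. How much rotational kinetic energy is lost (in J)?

The added mass arrives with no angular momentum about the spin axis, and any external torque about the spin axis is negligible, so the system's angular momentum is conserved.
Added inertia Σmr² = (653)(16.8)² + (2410)(19.6)² = 1.110e+06 kg·m²; I_f = 1.110e+07 + 1.110e+06 = 1.221e+07 kg·m².
ω_f = I_p ω_i / I_f = (1.110e+07)(2.61) / 1.221e+07 = 2.373 rpm.
KE_i = ½(1.110e+07)(0.2733 rad/s)² = 4.146e+05 J; KE_f = ½(1.221e+07)(0.2485)² = 3.769e+05 J.

energy lost ≈ 37700 J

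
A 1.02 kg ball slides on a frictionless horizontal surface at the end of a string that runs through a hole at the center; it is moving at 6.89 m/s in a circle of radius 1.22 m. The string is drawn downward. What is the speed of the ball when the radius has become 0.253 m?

Central (radial) force ⇒ zero torque about the center ⇒ m v r is constant.
v₂ = v₁ r₁ / r₂ = (6.89)(1.22) / (0.253) = 33.22 m/s.

v₂ ≈ 33.2 m/s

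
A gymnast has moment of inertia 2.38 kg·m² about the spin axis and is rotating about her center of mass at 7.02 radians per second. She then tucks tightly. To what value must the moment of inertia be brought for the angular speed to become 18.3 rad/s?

I₂ ≈ 0.913 kg·m²

Angular momentum about the spin axis is conserved since the torque about it is zero.
I₂ = I₁ω₁ / ω₂ = (2.38)(7.02) / (18.3) = 0.9130 kg·m².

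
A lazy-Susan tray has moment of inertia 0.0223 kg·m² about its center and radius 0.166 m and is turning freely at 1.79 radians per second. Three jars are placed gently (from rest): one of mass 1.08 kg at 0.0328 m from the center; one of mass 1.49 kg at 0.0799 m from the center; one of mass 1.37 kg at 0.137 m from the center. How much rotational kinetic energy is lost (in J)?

No external torque acts about the center; L_before = L_after.
Added inertia Σmr² = (1.08)(0.0328)² + (1.49)(0.0799)² + (1.37)(0.137)² = 0.03639 kg·m²; I_f = 0.02230 + 0.03639 = 0.05869 kg·m².
ω_f = I_p ω_i / I_f = (0.02230)(1.79) / 0.05869 = 0.6802 rad/s.
KE_i = ½(0.02230)(1.790 rad/s)² = 0.03573 J; KE_f = ½(0.05869)(0.6802)² = 0.01357 J.

energy lost ≈ 0.0222 J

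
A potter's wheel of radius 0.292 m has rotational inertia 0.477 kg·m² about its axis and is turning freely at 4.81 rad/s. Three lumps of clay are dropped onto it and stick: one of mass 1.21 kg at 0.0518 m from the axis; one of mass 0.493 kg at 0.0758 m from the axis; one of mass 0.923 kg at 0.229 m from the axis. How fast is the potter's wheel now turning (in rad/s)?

The added mass arrives with no angular momentum about the axis, and any external torque about the axis is negligible, so the system's angular momentum is conserved.
Added inertia Σmr² = (1.21)(0.0518)² + (0.493)(0.0758)² + (0.923)(0.229)² = 0.05448 kg·m²; I_f = 0.4770 + 0.05448 = 0.5315 kg·m².
ω_f = I_p ω_i / I_f = (0.4770)(4.81) / 0.5315 = 4.317 rad/s.

ω_f ≈ 4.32 rad/s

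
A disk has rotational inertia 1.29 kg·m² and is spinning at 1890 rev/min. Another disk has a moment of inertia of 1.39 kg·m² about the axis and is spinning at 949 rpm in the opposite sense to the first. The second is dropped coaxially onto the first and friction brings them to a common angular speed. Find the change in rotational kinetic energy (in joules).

ΔKE ≈ -29600 J

No external torque acts about the common axis, so total angular momentum is conserved.
Taking A's sense as positive: L = (1.290)(1890) − (1.390)(949) = 1119 kg·m²·rpm.
Combined I = 1.290 + 1.390 = 2.680 kg·m².
ω_f = L / I = 1119 / 2.680 = 417.5 rpm.
KE_i = ½ΣIω² = 32130 J; KE_f = ½(2.680)(43.72)² = 2562 J.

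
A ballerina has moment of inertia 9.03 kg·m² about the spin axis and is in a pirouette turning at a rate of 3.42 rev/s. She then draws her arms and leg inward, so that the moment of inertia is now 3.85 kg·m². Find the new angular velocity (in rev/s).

ω₂ ≈ 8.02 rev/s

Angular momentum about the spin axis is conserved since the torque about it is zero.
ω₂ = I₁ω₁ / I₂ = (9.030)(3.42 rev/s) / (3.850) = 8.021 rev/s.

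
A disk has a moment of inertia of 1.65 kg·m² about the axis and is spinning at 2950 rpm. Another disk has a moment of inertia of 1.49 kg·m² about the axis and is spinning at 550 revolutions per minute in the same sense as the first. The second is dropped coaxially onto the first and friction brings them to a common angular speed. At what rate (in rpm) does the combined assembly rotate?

No external torque acts about the common axis, so total angular momentum is conserved.
Taking A's sense as positive: L = (1.650)(2950) + (1.490)(550) = 5687 kg·m²·rpm.
Combined I = 1.650 + 1.490 = 3.140 kg·m².
ω_f = L / I = 5687 / 3.140 = 1811 rpm.

|ω_f| ≈ 1810 rpm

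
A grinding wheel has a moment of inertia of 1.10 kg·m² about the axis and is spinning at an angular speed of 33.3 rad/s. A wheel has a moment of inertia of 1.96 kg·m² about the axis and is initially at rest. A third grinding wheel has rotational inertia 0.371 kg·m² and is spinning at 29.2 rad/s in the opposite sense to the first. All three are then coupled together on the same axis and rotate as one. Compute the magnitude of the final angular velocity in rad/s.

|ω_f| ≈ 7.52 rad/s

No external torque acts about the common axis, so total angular momentum is conserved.
Taking A's sense as positive: L = (1.100)(33.3) − (0.3710)(29.2) = 25.80 kg·m²·rad/s.
Combined I = 1.100 + 1.960 + 0.3710 = 3.431 kg·m².
ω_f = L / I = 25.80 / 3.431 = 7.519 rad/s.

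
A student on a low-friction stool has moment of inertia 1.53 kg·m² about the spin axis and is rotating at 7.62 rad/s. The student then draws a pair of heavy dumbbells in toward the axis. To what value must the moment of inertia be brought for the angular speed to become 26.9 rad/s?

With no external torque about the axis, L is conserved: I₁ω₁ = I₂ω₂.
I₂ = I₁ω₁ / ω₂ = (1.53)(7.62) / (26.9) = 0.4334 kg·m².

I₂ ≈ 0.433 kg·m²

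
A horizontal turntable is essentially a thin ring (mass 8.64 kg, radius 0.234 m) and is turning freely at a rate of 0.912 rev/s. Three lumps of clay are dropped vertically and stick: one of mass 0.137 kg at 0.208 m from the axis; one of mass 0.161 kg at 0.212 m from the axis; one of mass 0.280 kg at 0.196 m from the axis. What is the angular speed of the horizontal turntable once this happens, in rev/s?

The added mass arrives with no angular momentum about the axis, and any external torque about the axis is negligible, so the system's angular momentum is conserved.
I_p = (8.64)(0.234)² = 0.4731 kg·m².
Added inertia Σmr² = (0.137)(0.208)² + (0.161)(0.212)² + (0.280)(0.196)² = 0.02392 kg·m²; I_f = 0.4731 + 0.02392 = 0.4970 kg·m².
ω_f = I_p ω_i / I_f = (0.4731)(0.912) / 0.4970 = 0.8681 rev/s.

ω_f ≈ 0.868 rev/s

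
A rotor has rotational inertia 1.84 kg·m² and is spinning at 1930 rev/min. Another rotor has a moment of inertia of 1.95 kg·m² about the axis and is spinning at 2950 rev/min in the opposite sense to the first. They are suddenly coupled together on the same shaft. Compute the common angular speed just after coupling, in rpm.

No external torque acts about the common axis, so total angular momentum is conserved.
Taking A's sense as positive: L = (1.840)(1930) − (1.950)(2950) = -2201 kg·m²·rpm.
Combined I = 1.840 + 1.950 = 3.790 kg·m².
ω_f = L / I = -2201 / 3.790 = -580.8 rpm.

|ω_f| ≈ 581 rpm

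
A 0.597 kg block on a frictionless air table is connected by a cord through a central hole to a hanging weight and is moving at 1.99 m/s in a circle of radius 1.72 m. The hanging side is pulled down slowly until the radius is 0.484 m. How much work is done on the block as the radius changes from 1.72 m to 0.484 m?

The only horizontal force on the mass is along the cord (radial), so it exerts no torque about the hole and angular momentum m v r is conserved.
v₂ = v₁ r₁ / r₂ = (1.99)(1.72) / (0.484) = 7.072 m/s.
W = ΔKE = ½m(v₂² − v₁²) = 13.75 J.

W ≈ 13.7 J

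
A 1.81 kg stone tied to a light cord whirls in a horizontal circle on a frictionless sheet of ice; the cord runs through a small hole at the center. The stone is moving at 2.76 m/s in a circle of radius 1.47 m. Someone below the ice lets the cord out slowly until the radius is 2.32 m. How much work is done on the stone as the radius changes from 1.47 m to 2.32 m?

The only horizontal force on the mass is along the cord (radial), so it exerts no torque about the hole and angular momentum m v r is conserved.
v₂ = v₁ r₁ / r₂ = (2.76)(1.47) / (2.32) = 1.749 m/s.
W = ΔKE = ½m(v₂² − v₁²) = -4.126 J.

W ≈ -4.13 J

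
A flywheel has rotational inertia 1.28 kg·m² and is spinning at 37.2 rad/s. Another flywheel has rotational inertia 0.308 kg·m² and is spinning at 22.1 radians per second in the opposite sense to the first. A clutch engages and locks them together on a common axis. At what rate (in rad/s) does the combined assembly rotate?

|ω_f| ≈ 25.7 rad/s

The coupling torques are internal; angular momentum about the shared axis is conserved.
Taking A's sense as positive: L = (1.280)(37.2) − (0.3080)(22.1) = 40.81 kg·m²·rad/s.
Combined I = 1.280 + 0.3080 = 1.588 kg·m².
ω_f = L / I = 40.81 / 1.588 = 25.70 rad/s.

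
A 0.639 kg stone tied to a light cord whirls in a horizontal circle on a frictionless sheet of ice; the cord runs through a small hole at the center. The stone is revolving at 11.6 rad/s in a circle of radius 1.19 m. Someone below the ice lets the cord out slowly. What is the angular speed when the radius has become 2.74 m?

No torque about the axis ⇒ m r₁² ω₁ = m r₂² ω₂.
ω₂ = ω₁ (r₁/r₂)² = (11.6)(1.19/2.74)² = 2.188 rad/s.

ω₂ ≈ 2.19 rad/s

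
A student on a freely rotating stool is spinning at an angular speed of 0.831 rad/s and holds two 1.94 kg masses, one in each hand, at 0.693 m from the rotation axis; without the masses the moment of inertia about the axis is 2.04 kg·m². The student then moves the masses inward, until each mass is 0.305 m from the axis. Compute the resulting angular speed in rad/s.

No external torque acts about the spin axis, so angular momentum is conserved.
I₁ = 2.04 + 2(1.94)(0.693)² = 3.903 kg·m²; I₂ = 2.04 + 2(1.94)(0.305)² = 2.401 kg·m².
ω₂ = I₁ω₁ / I₂ = (3.903)(0.831 rad/s) / (2.401) = 1.351 rad/s.

ω₂ ≈ 1.35 rad/s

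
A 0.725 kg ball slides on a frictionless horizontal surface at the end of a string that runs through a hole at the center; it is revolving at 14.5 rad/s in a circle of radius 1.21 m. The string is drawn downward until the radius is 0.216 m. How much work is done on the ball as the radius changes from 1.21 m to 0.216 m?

The constraining force is radial, so m r² ω about the center is conserved.
ω₂ = ω₁ (r₁/r₂)² = (14.5)(1.21/0.216)² = 455.0 rad/s.
W = ΔKE = ½m(v₂² − v₁²) = 3390 J.

W ≈ 3390 J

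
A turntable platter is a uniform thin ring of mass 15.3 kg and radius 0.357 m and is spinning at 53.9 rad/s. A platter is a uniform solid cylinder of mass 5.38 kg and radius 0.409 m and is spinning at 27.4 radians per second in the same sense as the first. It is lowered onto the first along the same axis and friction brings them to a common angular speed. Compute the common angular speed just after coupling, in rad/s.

|ω_f| ≈ 48.9 rad/s

The coupling torques are internal; angular momentum about the shared axis is conserved.
Moments of inertia: I_A = (15.3)(0.357)² = 1.950 kg·m²; I_B = ½(5.38)(0.409)² = 0.4500 kg·m².
Taking A's sense as positive: L = (1.950)(53.9) + (0.4500)(27.4) = 117.4 kg·m²·rad/s.
Combined I = 1.950 + 0.4500 = 2.400 kg·m².
ω_f = L / I = 117.4 / 2.400 = 48.93 rad/s.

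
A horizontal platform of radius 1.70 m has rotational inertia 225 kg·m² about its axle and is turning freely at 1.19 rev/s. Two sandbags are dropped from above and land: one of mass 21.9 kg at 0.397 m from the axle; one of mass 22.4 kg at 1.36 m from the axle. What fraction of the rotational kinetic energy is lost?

The added mass arrives with no angular momentum about the axle, and any external torque about the axle is negligible, so the system's angular momentum is conserved.
Added inertia Σmr² = (21.9)(0.397)² + (22.4)(1.36)² = 44.88 kg·m²; I_f = 225.0 + 44.88 = 269.9 kg·m².
ω_f = I_p ω_i / I_f = (225.0)(1.19) / 269.9 = 0.9921 rev/s.
KE_i = ½(225.0)(7.477 rad/s)² = 6289 J; KE_f = ½(269.9)(6.234)² = 5243 J.
Fraction lost = 0.1663.

fraction ≈ 0.166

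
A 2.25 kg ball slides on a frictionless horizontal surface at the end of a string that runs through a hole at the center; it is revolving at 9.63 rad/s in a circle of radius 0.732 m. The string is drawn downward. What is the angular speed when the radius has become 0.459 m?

ω₂ ≈ 24.5 rad/s

No torque about the axis ⇒ m r₁² ω₁ = m r₂² ω₂.
ω₂ = ω₁ (r₁/r₂)² = (9.63)(0.732/0.459)² = 24.49 rad/s.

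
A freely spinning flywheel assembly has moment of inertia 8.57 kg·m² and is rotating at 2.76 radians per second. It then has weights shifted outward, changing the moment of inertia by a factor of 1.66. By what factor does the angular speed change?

ω₂/ω₁ ≈ 0.602

With no external torque about the axis, L is conserved: I₁ω₁ = I₂ω₂.
I₂ = 1.66 × 8.57 = 14.23 kg·m².
ω₂/ω₁ = I₁/I₂ = 8.570 / 14.23 = 0.6024.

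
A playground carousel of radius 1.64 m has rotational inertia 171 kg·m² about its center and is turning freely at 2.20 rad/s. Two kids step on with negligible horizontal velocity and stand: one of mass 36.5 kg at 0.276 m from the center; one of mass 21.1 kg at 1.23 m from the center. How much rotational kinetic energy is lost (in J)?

The added mass arrives with no angular momentum about the center, and any external torque about the center is negligible, so the system's angular momentum is conserved.
Added inertia Σmr² = (36.5)(0.276)² + (21.1)(1.23)² = 34.70 kg·m²; I_f = 171.0 + 34.70 = 205.7 kg·m².
ω_f = I_p ω_i / I_f = (171.0)(2.20) / 205.7 = 1.829 rad/s.
KE_i = ½(171.0)(2.200 rad/s)² = 413.8 J; KE_f = ½(205.7)(1.829)² = 344.0 J.

energy lost ≈ 69.8 J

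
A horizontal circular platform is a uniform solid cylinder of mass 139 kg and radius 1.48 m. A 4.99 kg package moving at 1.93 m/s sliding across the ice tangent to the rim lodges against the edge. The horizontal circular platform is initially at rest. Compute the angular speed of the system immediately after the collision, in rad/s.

|ω_f| ≈ 0.0874 rad/s

The axle reaction passes through the central axle and exerts no torque about it; angular momentum about the central axle is conserved through the impact.
I_p = ½(139)(1.48)² = 152.2 kg·m². Taking the sense of the package's angular momentum as positive, L_{package} = m v R = (4.99)(1.93)(1.48) = 14.25 kg·m²/s.
L_i = 0 + 14.25 = 14.25 kg·m²/s.
After sticking, I_f = I_p + m R² = 152.2 + (4.99)(1.48)² = 163.2 kg·m².
ω_f = L_i / I_f = 14.25 / 163.2 = 0.08736 rad/s.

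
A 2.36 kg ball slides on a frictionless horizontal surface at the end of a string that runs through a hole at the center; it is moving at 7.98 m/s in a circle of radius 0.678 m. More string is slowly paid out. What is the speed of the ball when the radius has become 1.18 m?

Central (radial) force ⇒ zero torque about the center ⇒ m v r is constant.
v₂ = v₁ r₁ / r₂ = (7.98)(0.678) / (1.18) = 4.585 m/s.

v₂ ≈ 4.59 m/s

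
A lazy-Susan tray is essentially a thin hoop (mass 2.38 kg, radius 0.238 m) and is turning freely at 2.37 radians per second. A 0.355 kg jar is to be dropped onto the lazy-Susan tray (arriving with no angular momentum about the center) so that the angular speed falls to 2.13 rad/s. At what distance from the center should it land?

No external torque acts about the center; L_before = L_after.
I_p = (2.38)(0.238)² = 0.1348 kg·m².
I_p ω_i = (I_p + m r²) ω_f ⇒ m r² = I_p(ω_i/ω_f − 1) = 0.1348(2.37/2.13 − 1) = 0.01519 kg·m².
r = √(0.01519/0.355) = 0.2069 m.

r ≈ 0.207 m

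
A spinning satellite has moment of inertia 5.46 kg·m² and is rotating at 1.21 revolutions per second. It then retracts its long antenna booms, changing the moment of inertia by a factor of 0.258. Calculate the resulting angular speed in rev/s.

No external torque acts about the spin axis, so angular momentum is conserved.
I₂ = 0.258 × 5.46 = 1.409 kg·m².
ω₂ = I₁ω₁ / I₂ = (5.460)(1.21 rev/s) / (1.409) = 4.690 rev/s.

ω₂ ≈ 4.69 rev/s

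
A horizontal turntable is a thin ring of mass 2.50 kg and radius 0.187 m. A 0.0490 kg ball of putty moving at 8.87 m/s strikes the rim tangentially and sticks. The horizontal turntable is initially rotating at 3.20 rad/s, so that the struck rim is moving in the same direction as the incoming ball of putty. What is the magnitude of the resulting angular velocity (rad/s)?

|ω_f| ≈ 4.05 rad/s

The axle reaction passes through the axle and exerts no torque about it; angular momentum about the axle is conserved through the impact.
I_p = (2.50)(0.187)² = 0.08742 kg·m². Taking the sense of the ball of putty's angular momentum as positive, L_{ball} = m v R = (0.0490)(8.87)(0.187) = 0.08128 kg·m²/s.
L_i = +I_p ω_p + m v R = +(0.08742)(3.20) + 0.08128 = 0.3610 kg·m²/s.
After sticking, I_f = I_p + m R² = 0.08742 + (0.0490)(0.187)² = 0.08914 kg·m².
ω_f = L_i / I_f = 0.3610 / 0.08914 = 4.050 rad/s.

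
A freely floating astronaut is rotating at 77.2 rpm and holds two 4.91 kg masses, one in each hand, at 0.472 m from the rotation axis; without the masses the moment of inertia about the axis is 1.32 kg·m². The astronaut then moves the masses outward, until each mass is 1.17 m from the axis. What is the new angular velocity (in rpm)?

Angular momentum about the spin axis is conserved since the torque about it is zero.
I₁ = 1.32 + 2(4.91)(0.472)² = 3.508 kg·m²; I₂ = 1.32 + 2(4.91)(1.17)² = 14.76 kg·m².
ω₂ = I₁ω₁ / I₂ = (3.508)(77.2 rpm) / (14.76) = 18.34 rpm.

ω₂ ≈ 18.3 rpm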